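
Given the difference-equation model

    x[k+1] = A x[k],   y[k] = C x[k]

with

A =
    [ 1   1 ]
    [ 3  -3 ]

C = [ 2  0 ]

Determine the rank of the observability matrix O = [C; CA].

CA = [[2, 2]]
Observability matrix O = [C; CA] = [[2, 0], [2, 2]]
det(O) = 2·2 - 0·2 = 4 - 0 = 4 ≠ 0, so rank(O) = 2.
rank(O) = 2 = n, so the pair (A, C) is completely observable.

2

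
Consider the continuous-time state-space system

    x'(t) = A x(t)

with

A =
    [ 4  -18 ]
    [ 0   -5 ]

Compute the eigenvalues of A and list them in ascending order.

-5, 4

det(sI - A) = s^2 - (tr A)s + det A, with tr A = 4 + (-5) = -1 and det A = 4·(-5) - (-18)·0 = -20 - 0 = -20.
So p(s) = det(sI - A) = s^2 + s - 20.
Factor s^2 + s - 20: two numbers with sum -1 and product -20 are 4 and -5, so s^2 + s - 20 = (s - 4)(s + 5).
Hence p(s) = (s - 4) (s + 5), with roots -5, 4.
At least one eigenvalue has non-negative real part, so the system is not asymptotically stable.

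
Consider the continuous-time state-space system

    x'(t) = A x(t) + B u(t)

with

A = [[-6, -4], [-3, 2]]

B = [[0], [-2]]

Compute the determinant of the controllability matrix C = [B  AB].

AB = [[8], [-4]]
Controllability matrix C = [B  AB] = [[0, 8], [-2, -4]]
det(C) = 0·(-4) - 8·(-2) = 0 - (-16) = 16
Since det(C) ≠ 0, rank(C) = 2 and the system is completely controllable.

16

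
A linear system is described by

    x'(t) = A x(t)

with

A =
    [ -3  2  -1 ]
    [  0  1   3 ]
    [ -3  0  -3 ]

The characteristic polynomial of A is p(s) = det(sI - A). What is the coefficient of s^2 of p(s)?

Expand det(sI - A) for the 3×3 matrix.
p(s) = s^3 + 5s^2 + 12.
(Check: constant term = det(-A) = (-1)^3 det A = 12; coefficient of s^2 = -tr A = 5.)
The coefficient of s^2 is 5.

5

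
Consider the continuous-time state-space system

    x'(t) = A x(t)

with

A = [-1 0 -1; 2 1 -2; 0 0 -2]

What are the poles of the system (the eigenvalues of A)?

-2, -1, 1

det(sI - A) = s^3 - (tr A)s^2 + (M11 + M22 + M33)s - det A, where Mii is the 2×2 principal minor of A obtained by deleting row i and column i.
tr A = (-1) + 1 + (-2) = -2; M11 = 1·(-2) - (-2)·0 = -2 - 0 = -2; M22 = (-1)·(-2) - (-1)·0 = 2 - 0 = 2; M33 = (-1)·1 - 0·2 = -1 - 0 = -1; sum of minors = -1.
det A = (-1)·(1·(-2) - (-2)·0) - 0·(2·(-2) - (-2)·0) + (-1)·(2·0 - 1·0) = (-1)·(-2) - 0·(-4) + (-1)·0 = 2.
So p(s) = det(sI - A) = s^3 + 2s^2 - s - 2.
Rational-root test: any integer root divides -2. Testing small divisors, s = -1 works: p(-1) = -1 + 2 + 1 + (-2) = 0, so (s + 1) is a factor.
Dividing, p(s) = (s + 1)(s^2 + s - 2).
Factor s^2 + s - 2: two numbers with sum -1 and product -2 are 1 and -2, so s^2 + s - 2 = (s - 1)(s + 2).
Hence p(s) = (s - 1) (s + 1) (s + 2), with roots -2, -1, 1.
At least one eigenvalue has non-negative real part, so the system is not asymptotically stable.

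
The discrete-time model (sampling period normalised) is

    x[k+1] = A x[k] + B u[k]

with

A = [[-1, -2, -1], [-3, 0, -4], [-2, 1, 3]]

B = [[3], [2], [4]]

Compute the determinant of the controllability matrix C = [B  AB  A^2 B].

AB = [[-11], [-25], [8]]
A^2B = [[53], [1], [21]]
Controllability matrix C = [B  AB  A^2B] = [[3, -11, 53], [2, -25, 1], [4, 8, 21]]
Expanding along the first row, det(C) = 3·((-25)·21 - 1·8) - (-11)·(2·21 - 1·4) + 53·(2·8 - (-25)·4) = 3·(-533) - (-11)·38 + 53·116 = 4967
Since det(C) ≠ 0, rank(C) = 3 and the system is completely controllable.

4967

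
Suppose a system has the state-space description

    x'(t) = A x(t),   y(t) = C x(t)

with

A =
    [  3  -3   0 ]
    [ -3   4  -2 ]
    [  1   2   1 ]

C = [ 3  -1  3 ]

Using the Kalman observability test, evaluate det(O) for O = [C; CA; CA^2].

-868

CA = [[15, -7, 5]]
CA^2 = [[71, -63, 19]]
Observability matrix O = [C; CA; CA^2] = [[3, -1, 3], [15, -7, 5], [71, -63, 19]]
Expanding along the first row, det(O) = 3·((-7)·19 - 5·(-63)) - (-1)·(15·19 - 5·71) + 3·(15·(-63) - (-7)·71) = 3·182 - (-1)·(-70) + 3·(-448) = -868
Since det(O) ≠ 0, rank(O) = 3 and the system is completely observable.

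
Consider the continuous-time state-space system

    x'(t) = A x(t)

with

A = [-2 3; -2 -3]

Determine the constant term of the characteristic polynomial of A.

For a 2×2 matrix, det(sI - A) = s^2 - (tr A)s + det A.
tr A = -5, det A = 12.
So p(s) = s^2 + 5s + 12.
The constant term is 12.

12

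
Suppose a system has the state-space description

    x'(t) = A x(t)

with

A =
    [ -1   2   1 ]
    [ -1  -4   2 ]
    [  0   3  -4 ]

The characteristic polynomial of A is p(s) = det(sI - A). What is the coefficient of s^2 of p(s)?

9

Expand det(sI - A) for the 3×3 matrix.
p(s) = s^3 + 9s^2 + 20s + 21.
(Check: constant term = det(-A) = (-1)^3 det A = 21; coefficient of s^2 = -tr A = 9.)
The coefficient of s^2 is 9.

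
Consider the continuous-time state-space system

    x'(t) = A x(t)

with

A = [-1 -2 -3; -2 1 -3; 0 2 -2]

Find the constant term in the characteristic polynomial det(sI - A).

-16

Expand det(sI - A) for the 3×3 matrix.
p(s) = s^3 + 2s^2 + s - 16.
(Check: constant term = det(-A) = (-1)^3 det A = -16; coefficient of s^2 = -tr A = 2.)
The constant term is -16.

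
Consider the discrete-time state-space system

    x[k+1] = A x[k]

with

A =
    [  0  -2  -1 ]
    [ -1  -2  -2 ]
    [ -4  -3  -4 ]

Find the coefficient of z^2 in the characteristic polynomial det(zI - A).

Expand det(zI - A) for the 3×3 matrix.
p(z) = z^3 + 6z^2 - 4z + 3.
(Check: constant term = det(-A) = (-1)^3 det A = 3; coefficient of z^2 = -tr A = 6.)
The coefficient of z^2 is 6.

6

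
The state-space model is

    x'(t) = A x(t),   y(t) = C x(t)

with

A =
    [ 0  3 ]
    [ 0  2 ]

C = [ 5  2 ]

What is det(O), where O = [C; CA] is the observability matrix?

CA = [[0, 19]]
Observability matrix O = [C; CA] = [[5, 2], [0, 19]]
det(O) = 5·19 - 2·0 = 95 - 0 = 95
Since det(O) ≠ 0, rank(O) = 2 and the system is completely observable.

95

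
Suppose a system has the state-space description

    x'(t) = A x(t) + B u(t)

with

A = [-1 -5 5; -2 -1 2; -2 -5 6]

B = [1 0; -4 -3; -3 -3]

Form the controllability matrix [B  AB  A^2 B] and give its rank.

AB = [[4, 0], [-4, -3], [0, -3]]
A^2B = [[16, 0], [-4, -3], [12, -3]]
Controllability matrix C = [B  AB  A^2B] = [[1, 0, 4, 0, 16, 0], [-4, -3, -4, -3, -4, -3], [-3, -3, 0, -3, 12, -3]]
The rows r1, r2, r3 of C are linearly dependent: -r1 - r2 + r3 = 0 (check each entry), so rank(C) ≤ 2.
The 2×2 minor from rows 1, 2, columns 1, 2 is 1·(-3) - 0·(-4) = -3 - 0 = -3 ≠ 0, so rank(C) = 2.
rank(C) = 2 < n = 3, so the pair (A, B) is not completely controllable.

2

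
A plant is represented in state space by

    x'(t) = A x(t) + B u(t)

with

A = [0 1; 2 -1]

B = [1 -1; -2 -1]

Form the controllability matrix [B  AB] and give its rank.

AB = [[-2, -1], [4, -1]]
Controllability matrix C = [B  AB] = [[1, -1, -2, -1], [-2, -1, 4, -1]]
Take the 2×2 submatrix of C formed by columns 1, 2: [[1, -1], [-2, -1]]. Its determinant is 1·(-1) - (-1)·(-2) = -1 - 2 = -3 ≠ 0.
So rank(C) ≥ 2; since C has 2 rows, rank(C) = 2.
rank(C) = 2 = n, so the pair (A, B) is completely controllable.

2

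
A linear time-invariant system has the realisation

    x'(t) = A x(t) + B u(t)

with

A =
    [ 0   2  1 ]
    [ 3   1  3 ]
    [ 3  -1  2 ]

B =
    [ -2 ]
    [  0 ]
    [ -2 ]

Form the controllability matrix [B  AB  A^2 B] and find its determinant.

AB = [[-2], [-12], [-10]]
A^2B = [[-34], [-48], [-14]]
Controllability matrix C = [B  AB  A^2B] = [[-2, -2, -34], [0, -12, -48], [-2, -10, -14]]
Expanding along the first row, det(C) = (-2)·((-12)·(-14) - (-48)·(-10)) - (-2)·(0·(-14) - (-48)·(-2)) + (-34)·(0·(-10) - (-12)·(-2)) = (-2)·(-312) - (-2)·(-96) + (-34)·(-24) = 1248
Since det(C) ≠ 0, rank(C) = 3 and the system is completely controllable.

1248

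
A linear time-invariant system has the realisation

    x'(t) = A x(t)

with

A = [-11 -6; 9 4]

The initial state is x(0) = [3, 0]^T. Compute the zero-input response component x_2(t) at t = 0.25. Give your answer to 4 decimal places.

2.8802

det(sI - A) = s^2 - (tr A)s + det A, with tr A = (-11) + 4 = -7 and det A = (-11)·4 - (-6)·9 = -44 - (-54) = 10.
So p(s) = det(sI - A) = s^2 + 7s + 10.
Factor s^2 + 7s + 10: two numbers with sum -7 and product 10 are -2 and -5, so s^2 + 7s + 10 = (s + 2)(s + 5).
Hence p(s) = (s + 2) (s + 5), with roots -5, -2.
The eigenvalues -5, -2 are distinct and real, so A is diagonalisable and x(t) = e^{At} x(0) = V diag(e^{λ_i t}) V^{-1} x(0), where the columns of V are the eigenvectors.
λ = -5: A - (-5)I = [[-6, -6], [9, 9]]. Row 1 gives (-6)·v1 + (-6)·v2 = 0, so take v_1 = [-1, 1]^T.
λ = -2: A - (-2)I = [[-9, -6], [9, 6]]. Row 1 gives (-9)·v1 + (-6)·v2 = 0, so take v_2 = [-2, 3]^T.
V = [v_1 v_2] = [[-1, -2], [1, 3]] has det V = -1, so V^{-1} = adj(V)/det V = [[-3, -2], [1, 1]].
Modal coordinates z(0) = V^{-1} x(0): (-3)·3 + (-2)·0 = -9; 1·3 + 1·0 = 3; so z(0) = [-9, 3]^T.
x_2(t) = Σ_i (v_i)_2 · z_i(0) · e^{λ_i t} (row 2 of V times the modal terms).
x_2(0.25) = 1·(-9)·e^{-5·0.25} + 3·3·e^{-2·0.25} = (-9)·0.286505 + 9·0.606531 = 2.8802.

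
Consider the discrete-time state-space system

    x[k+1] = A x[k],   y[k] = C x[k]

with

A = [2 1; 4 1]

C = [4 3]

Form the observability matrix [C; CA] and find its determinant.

-32

CA = [[20, 7]]
Observability matrix O = [C; CA] = [[4, 3], [20, 7]]
det(O) = 4·7 - 3·20 = 28 - 60 = -32
Since det(O) ≠ 0, rank(O) = 2 and the system is completely observable.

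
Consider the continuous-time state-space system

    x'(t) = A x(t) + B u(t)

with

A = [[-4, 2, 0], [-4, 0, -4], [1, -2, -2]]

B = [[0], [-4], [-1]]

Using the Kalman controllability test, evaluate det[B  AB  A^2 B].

AB = [[-8], [4], [10]]
A^2B = [[40], [-8], [-36]]
Controllability matrix C = [B  AB  A^2B] = [[0, -8, 40], [-4, 4, -8], [-1, 10, -36]]
Expanding along the first row, det(C) = 0·(4·(-36) - (-8)·10) - (-8)·((-4)·(-36) - (-8)·(-1)) + 40·((-4)·10 - 4·(-1)) = 0·(-64) - (-8)·136 + 40·(-36) = -352
Since det(C) ≠ 0, rank(C) = 3 and the system is completely controllable.

-352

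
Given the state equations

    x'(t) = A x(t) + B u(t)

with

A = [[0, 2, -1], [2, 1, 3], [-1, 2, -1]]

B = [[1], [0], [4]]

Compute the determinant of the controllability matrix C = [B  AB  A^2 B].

AB = [[-4], [14], [-5]]
A^2B = [[33], [-9], [37]]
Controllability matrix C = [B  AB  A^2B] = [[1, -4, 33], [0, 14, -9], [4, -5, 37]]
Expanding along the first row, det(C) = 1·(14·37 - (-9)·(-5)) - (-4)·(0·37 - (-9)·4) + 33·(0·(-5) - 14·4) = 1·473 - (-4)·36 + 33·(-56) = -1231
Since det(C) ≠ 0, rank(C) = 3 and the system is completely controllable.

-1231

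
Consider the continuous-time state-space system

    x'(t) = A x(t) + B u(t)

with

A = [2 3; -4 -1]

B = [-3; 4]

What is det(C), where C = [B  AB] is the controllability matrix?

-48

AB = [[6], [8]]
Controllability matrix C = [B  AB] = [[-3, 6], [4, 8]]
det(C) = (-3)·8 - 6·4 = -24 - 24 = -48
Since det(C) ≠ 0, rank(C) = 2 and the system is completely controllable.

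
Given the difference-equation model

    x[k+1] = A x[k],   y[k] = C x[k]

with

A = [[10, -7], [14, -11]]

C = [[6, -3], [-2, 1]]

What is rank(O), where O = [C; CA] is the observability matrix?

1

CA = [[18, -9], [-6, 3]]
Observability matrix O = [C; CA] = [[6, -3], [-2, 1], [18, -9], [-6, 3]]
Every row of O is a scalar multiple of row 1 = [6, -3] (multipliers 1, -1/3, 3, -1), so the rows span a one-dimensional space.
O ≠ 0, hence rank(O) = 1.
rank(O) = 1 < n = 2, so the pair (A, C) is not completely observable.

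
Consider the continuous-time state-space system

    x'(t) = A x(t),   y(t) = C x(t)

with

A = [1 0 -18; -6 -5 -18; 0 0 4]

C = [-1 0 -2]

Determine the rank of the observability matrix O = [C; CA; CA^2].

2

CA = [[-1, 0, 10]]
CA^2 = [[-1, 0, 58]]
Observability matrix O = [C; CA; CA^2] = [[-1, 0, -2], [-1, 0, 10], [-1, 0, 58]]
Column 2 of O is identically zero, so rank(O) ≤ 2.
The 2×2 minor from rows 1, 2, columns 1, 3 is (-1)·10 - (-2)·(-1) = -10 - 2 = -12 ≠ 0, so rank(O) = 2.
rank(O) = 2 < n = 3, so the pair (A, C) is not completely observable.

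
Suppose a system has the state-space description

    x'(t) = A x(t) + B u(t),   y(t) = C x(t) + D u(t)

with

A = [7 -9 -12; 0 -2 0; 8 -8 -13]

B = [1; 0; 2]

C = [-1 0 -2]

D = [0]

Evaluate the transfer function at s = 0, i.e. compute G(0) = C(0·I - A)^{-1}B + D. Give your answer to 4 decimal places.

4.6000

G(0) = C(-A)^{-1}B + D = -C A^{-1} B + D.
det A = -10, so A^{-1} = (1/-10)·adj(A) = [[-13/5, 21/10, 12/5], [0, -1/2, 0], [-8/5, 8/5, 7/5]]
A^{-1} B = [11/5, 0, 6/5]^T
C A^{-1} B = -23/5
G(0) = D - C A^{-1} B = 0 - (-23/5) = 23/5 ≈ 4.6000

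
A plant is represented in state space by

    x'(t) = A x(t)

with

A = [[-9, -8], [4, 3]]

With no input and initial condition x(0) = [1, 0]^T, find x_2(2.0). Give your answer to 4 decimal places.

0.1353

det(sI - A) = s^2 - (tr A)s + det A, with tr A = (-9) + 3 = -6 and det A = (-9)·3 - (-8)·4 = -27 - (-32) = 5.
So p(s) = det(sI - A) = s^2 + 6s + 5.
Factor s^2 + 6s + 5: two numbers with sum -6 and product 5 are -1 and -5, so s^2 + 6s + 5 = (s + 1)(s + 5).
Hence p(s) = (s + 1) (s + 5), with roots -5, -1.
The eigenvalues -5, -1 are distinct and real, so A is diagonalisable and x(t) = e^{At} x(0) = V diag(e^{λ_i t}) V^{-1} x(0), where the columns of V are the eigenvectors.
λ = -5: A - (-5)I = [[-4, -8], [4, 8]]. Row 1 gives (-4)·v1 + (-8)·v2 = 0, so take v_1 = [2, -1]^T.
λ = -1: A - (-1)I = [[-8, -8], [4, 4]]. Row 1 gives (-8)·v1 + (-8)·v2 = 0, so take v_2 = [-1, 1]^T.
V = [v_1 v_2] = [[2, -1], [-1, 1]] has det V = 1, so V^{-1} = adj(V)/det V = [[1, 1], [1, 2]].
Modal coordinates z(0) = V^{-1} x(0): 1·1 + 1·0 = 1; 1·1 + 2·0 = 1; so z(0) = [1, 1]^T.
x_2(t) = Σ_i (v_i)_2 · z_i(0) · e^{λ_i t} (row 2 of V times the modal terms).
x_2(2.0) = (-1)·1·e^{-5·2.0} + 1·1·e^{-1·2.0} = (-1)·0.000045 + 1·0.135335 = 0.1353.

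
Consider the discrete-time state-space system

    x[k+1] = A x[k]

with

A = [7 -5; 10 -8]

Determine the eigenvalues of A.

-3, 2

det(zI - A) = z^2 - (tr A)z + det A, with tr A = 7 + (-8) = -1 and det A = 7·(-8) - (-5)·10 = -56 - (-50) = -6.
So p(z) = det(zI - A) = z^2 + z - 6.
Factor z^2 + z - 6: two numbers with sum -1 and product -6 are 2 and -3, so z^2 + z - 6 = (z - 2)(z + 3).
Hence p(z) = (z - 2) (z + 3), with roots -3, 2.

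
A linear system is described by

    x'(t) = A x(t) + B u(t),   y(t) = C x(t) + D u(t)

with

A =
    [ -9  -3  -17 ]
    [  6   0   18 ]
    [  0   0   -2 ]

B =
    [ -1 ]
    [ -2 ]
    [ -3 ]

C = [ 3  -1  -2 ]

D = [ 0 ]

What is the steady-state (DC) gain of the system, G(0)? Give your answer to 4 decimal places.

23.8333

G(0) = C(-A)^{-1}B + D = -C A^{-1} B + D.
det A = -36, so A^{-1} = (1/-36)·adj(A) = [[0, 1/6, 3/2], [-1/3, -1/2, -5/3], [0, 0, -1/2]]
A^{-1} B = [-29/6, 19/3, 3/2]^T
C A^{-1} B = -143/6
G(0) = D - C A^{-1} B = 0 - (-143/6) = 143/6 ≈ 23.8333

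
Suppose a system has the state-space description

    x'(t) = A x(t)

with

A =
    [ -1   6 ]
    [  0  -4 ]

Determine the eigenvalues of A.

det(sI - A) = s^2 - (tr A)s + det A, with tr A = (-1) + (-4) = -5 and det A = (-1)·(-4) - 6·0 = 4 - 0 = 4.
So p(s) = det(sI - A) = s^2 + 5s + 4.
Factor s^2 + 5s + 4: two numbers with sum -5 and product 4 are -1 and -4, so s^2 + 5s + 4 = (s + 1)(s + 4).
Hence p(s) = (s + 1) (s + 4), with roots -4, -1.
All eigenvalues have negative real part, so the system is asymptotically stable.

-4, -1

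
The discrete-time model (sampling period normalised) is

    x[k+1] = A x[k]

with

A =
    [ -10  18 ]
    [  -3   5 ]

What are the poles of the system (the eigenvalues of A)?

-4, -1

det(zI - A) = z^2 - (tr A)z + det A, with tr A = (-10) + 5 = -5 and det A = (-10)·5 - 18·(-3) = -50 - (-54) = 4.
So p(z) = det(zI - A) = z^2 + 5z + 4.
Factor z^2 + 5z + 4: two numbers with sum -5 and product 4 are -1 and -4, so z^2 + 5z + 4 = (z + 1)(z + 4).
Hence p(z) = (z + 1) (z + 4), with roots -4, -1.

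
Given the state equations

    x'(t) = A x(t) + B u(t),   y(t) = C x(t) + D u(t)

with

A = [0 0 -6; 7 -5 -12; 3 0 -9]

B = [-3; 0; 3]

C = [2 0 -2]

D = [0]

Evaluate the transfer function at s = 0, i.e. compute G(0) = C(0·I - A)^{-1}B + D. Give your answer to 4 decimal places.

G(0) = C(-A)^{-1}B + D = -C A^{-1} B + D.
det A = -90, so A^{-1} = (1/-90)·adj(A) = [[-1/2, 0, 1/3], [-3/10, -1/5, 7/15], [-1/6, 0, 0]]
A^{-1} B = [5/2, 23/10, 1/2]^T
C A^{-1} B = 4
G(0) = D - C A^{-1} B = 0 - (4) = -4

-4.0000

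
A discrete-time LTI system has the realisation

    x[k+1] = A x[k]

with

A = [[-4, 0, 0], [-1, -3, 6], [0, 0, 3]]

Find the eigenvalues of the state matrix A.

-4, -3, 3

det(zI - A) = z^3 - (tr A)z^2 + (M11 + M22 + M33)z - det A, where Mii is the 2×2 principal minor of A obtained by deleting row i and column i.
tr A = (-4) + (-3) + 3 = -4; M11 = (-3)·3 - 6·0 = -9 - 0 = -9; M22 = (-4)·3 - 0·0 = -12 - 0 = -12; M33 = (-4)·(-3) - 0·(-1) = 12 - 0 = 12; sum of minors = -9.
det A = (-4)·((-3)·3 - 6·0) - 0·((-1)·3 - 6·0) + 0·((-1)·0 - (-3)·0) = (-4)·(-9) - 0·(-3) + 0·0 = 36.
So p(z) = det(zI - A) = z^3 + 4z^2 - 9z - 36.
Rational-root test: any integer root divides -36. Testing small divisors, z = -3 works: p(-3) = -27 + 36 + 27 + (-36) = 0, so (z + 3) is a factor.
Dividing, p(z) = (z + 3)(z^2 + z - 12).
Factor z^2 + z - 12: two numbers with sum -1 and product -12 are 3 and -4, so z^2 + z - 12 = (z - 3)(z + 4).
Hence p(z) = (z - 3) (z + 3) (z + 4), with roots -4, -3, 3.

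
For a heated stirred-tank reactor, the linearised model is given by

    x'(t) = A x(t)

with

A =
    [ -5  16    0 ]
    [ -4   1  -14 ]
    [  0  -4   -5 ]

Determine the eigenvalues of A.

det(sI - A) = s^3 - (tr A)s^2 + (M11 + M22 + M33)s - det A, where Mii is the 2×2 principal minor of A obtained by deleting row i and column i.
tr A = (-5) + 1 + (-5) = -9; M11 = 1·(-5) - (-14)·(-4) = -5 - 56 = -61; M22 = (-5)·(-5) - 0·0 = 25 - 0 = 25; M33 = (-5)·1 - 16·(-4) = -5 - (-64) = 59; sum of minors = 23.
det A = (-5)·(1·(-5) - (-14)·(-4)) - 16·((-4)·(-5) - (-14)·0) + 0·((-4)·(-4) - 1·0) = (-5)·(-61) - 16·20 + 0·16 = -15.
So p(s) = det(sI - A) = s^3 + 9s^2 + 23s + 15.
Rational-root test: any integer root divides 15. Testing small divisors, s = -1 works: p(-1) = -1 + 9 + (-23) + 15 = 0, so (s + 1) is a factor.
Dividing, p(s) = (s + 1)(s^2 + 8s + 15).
Factor s^2 + 8s + 15: two numbers with sum -8 and product 15 are -3 and -5, so s^2 + 8s + 15 = (s + 3)(s + 5).
Hence p(s) = (s + 1) (s + 3) (s + 5), with roots -5, -3, -1.
All eigenvalues have negative real part, so the system is asymptotically stable.

-5, -3, -1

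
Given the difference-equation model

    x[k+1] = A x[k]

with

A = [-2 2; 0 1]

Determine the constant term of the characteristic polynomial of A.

-2

For a 2×2 matrix, det(zI - A) = z^2 - (tr A)z + det A.
tr A = -1, det A = -2.
So p(z) = z^2 + z - 2.
The constant term is -2.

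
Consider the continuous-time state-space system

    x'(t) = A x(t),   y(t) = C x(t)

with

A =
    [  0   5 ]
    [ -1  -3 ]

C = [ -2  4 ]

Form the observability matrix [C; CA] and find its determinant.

60

CA = [[-4, -22]]
Observability matrix O = [C; CA] = [[-2, 4], [-4, -22]]
det(O) = (-2)·(-22) - 4·(-4) = 44 - (-16) = 60
Since det(O) ≠ 0, rank(O) = 2 and the system is completely observable.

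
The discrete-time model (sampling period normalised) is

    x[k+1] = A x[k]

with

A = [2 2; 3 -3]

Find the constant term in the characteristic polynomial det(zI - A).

For a 2×2 matrix, det(zI - A) = z^2 - (tr A)z + det A.
tr A = -1, det A = -12.
So p(z) = z^2 + z - 12.
The constant term is -12.

-12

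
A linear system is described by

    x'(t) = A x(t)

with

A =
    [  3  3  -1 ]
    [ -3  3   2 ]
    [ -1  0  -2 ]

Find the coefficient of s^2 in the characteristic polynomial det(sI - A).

-4

Expand det(sI - A) for the 3×3 matrix.
p(s) = s^3 - 4s^2 + 5s + 45.
(Check: constant term = det(-A) = (-1)^3 det A = 45; coefficient of s^2 = -tr A = -4.)
The coefficient of s^2 is -4.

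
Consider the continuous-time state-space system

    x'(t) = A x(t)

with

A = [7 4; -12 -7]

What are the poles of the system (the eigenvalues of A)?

-1, 1

det(sI - A) = s^2 - (tr A)s + det A, with tr A = 7 + (-7) = 0 and det A = 7·(-7) - 4·(-12) = -49 - (-48) = -1.
So p(s) = det(sI - A) = s^2 - 1.
Factor s^2 - 1: two numbers with sum 0 and product -1 are 1 and -1, so s^2 - 1 = (s - 1)(s + 1).
Hence p(s) = (s - 1) (s + 1), with roots -1, 1.
At least one eigenvalue has non-negative real part, so the system is not asymptotically stable.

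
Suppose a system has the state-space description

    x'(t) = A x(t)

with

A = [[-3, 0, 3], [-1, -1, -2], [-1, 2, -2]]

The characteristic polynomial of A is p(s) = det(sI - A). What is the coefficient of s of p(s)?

Expand det(sI - A) for the 3×3 matrix.
p(s) = s^3 + 6s^2 + 18s + 27.
(Check: constant term = det(-A) = (-1)^3 det A = 27; coefficient of s^2 = -tr A = 6.)
The coefficient of s is 18.

18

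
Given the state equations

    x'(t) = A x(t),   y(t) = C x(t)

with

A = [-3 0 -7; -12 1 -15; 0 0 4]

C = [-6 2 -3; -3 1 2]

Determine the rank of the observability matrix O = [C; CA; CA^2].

2

CA = [[-6, 2, 0], [-3, 1, 14]]
CA^2 = [[-6, 2, 12], [-3, 1, 62]]
Observability matrix O = [C; CA; CA^2] = [[-6, 2, -3], [-3, 1, 2], [-6, 2, 0], [-3, 1, 14], [-6, 2, 12], [-3, 1, 62]]
The columns c1, c2, c3 of O are linearly dependent: c1 + 3·c2 = 0 (check each entry), so rank(O) ≤ 2.
The 2×2 minor from rows 1, 2, columns 1, 3 is (-6)·2 - (-3)·(-3) = -12 - 9 = -21 ≠ 0, so rank(O) = 2.
rank(O) = 2 < n = 3, so the pair (A, C) is not completely observable.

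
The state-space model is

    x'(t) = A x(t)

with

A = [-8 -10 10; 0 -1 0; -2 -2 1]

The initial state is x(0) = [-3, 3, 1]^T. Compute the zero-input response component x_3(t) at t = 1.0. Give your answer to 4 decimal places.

det(sI - A) = s^3 - (tr A)s^2 + (M11 + M22 + M33)s - det A, where Mii is the 2×2 principal minor of A obtained by deleting row i and column i.
tr A = (-8) + (-1) + 1 = -8; M11 = (-1)·1 - 0·(-2) = -1 - 0 = -1; M22 = (-8)·1 - 10·(-2) = -8 - (-20) = 12; M33 = (-8)·(-1) - (-10)·0 = 8 - 0 = 8; sum of minors = 19.
det A = (-8)·((-1)·1 - 0·(-2)) - (-10)·(0·1 - 0·(-2)) + 10·(0·(-2) - (-1)·(-2)) = (-8)·(-1) - (-10)·0 + 10·(-2) = -12.
So p(s) = det(sI - A) = s^3 + 8s^2 + 19s + 12.
Rational-root test: any integer root divides 12. Testing small divisors, s = -1 works: p(-1) = -1 + 8 + (-19) + 12 = 0, so (s + 1) is a factor.
Dividing, p(s) = (s + 1)(s^2 + 7s + 12).
Factor s^2 + 7s + 12: two numbers with sum -7 and product 12 are -3 and -4, so s^2 + 7s + 12 = (s + 3)(s + 4).
Hence p(s) = (s + 1) (s + 3) (s + 4), with roots -4, -3, -1.
The eigenvalues -4, -3, -1 are distinct and real, so A is diagonalisable and x(t) = e^{At} x(0) = V diag(e^{λ_i t}) V^{-1} x(0), where the columns of V are the eigenvectors.
λ = -4: A - (-4)I = [[-4, -10, 10], [0, 3, 0], [-2, -2, 5]]. v must be orthogonal to every row; (row 1) × (row 2) = [-30, 0, -12], so take v_1 = [5, 0, 2]^T.
λ = -3: A - (-3)I = [[-5, -10, 10], [0, 2, 0], [-2, -2, 4]]. v must be orthogonal to every row; (row 1) × (row 2) = [-20, 0, -10], so take v_2 = [2, 0, 1]^T.
λ = -1: A - (-1)I = [[-7, -10, 10], [0, 0, 0], [-2, -2, 2]]. v must be orthogonal to every row; (row 1) × (row 3) = [0, -6, -6], so take v_3 = [0, 1, 1]^T.
V = [v_1 v_2 v_3] = [[5, 2, 0], [0, 0, 1], [2, 1, 1]] has det V = -1, so V^{-1} = adj(V)/det V = [[1, 2, -2], [-2, -5, 5], [0, 1, 0]].
Modal coordinates z(0) = V^{-1} x(0): 1·(-3) + 2·3 + (-2)·1 = 1; (-2)·(-3) + (-5)·3 + 5·1 = -4; 0·(-3) + 1·3 + 0·1 = 3; so z(0) = [1, -4, 3]^T.
x_3(t) = Σ_i (v_i)_3 · z_i(0) · e^{λ_i t} (row 3 of V times the modal terms).
x_3(1.0) = 2·1·e^{-4·1.0} + 1·(-4)·e^{-3·1.0} + 1·3·e^{-1·1.0} = 2·0.018316 + (-4)·0.049787 + 3·0.367879 = 0.9411.

0.9411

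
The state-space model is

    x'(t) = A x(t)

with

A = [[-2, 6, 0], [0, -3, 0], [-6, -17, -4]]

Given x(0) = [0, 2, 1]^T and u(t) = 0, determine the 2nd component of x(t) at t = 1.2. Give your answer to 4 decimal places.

det(sI - A) = s^3 - (tr A)s^2 + (M11 + M22 + M33)s - det A, where Mii is the 2×2 principal minor of A obtained by deleting row i and column i.
tr A = (-2) + (-3) + (-4) = -9; M11 = (-3)·(-4) - 0·(-17) = 12 - 0 = 12; M22 = (-2)·(-4) - 0·(-6) = 8 - 0 = 8; M33 = (-2)·(-3) - 6·0 = 6 - 0 = 6; sum of minors = 26.
det A = (-2)·((-3)·(-4) - 0·(-17)) - 6·(0·(-4) - 0·(-6)) + 0·(0·(-17) - (-3)·(-6)) = (-2)·12 - 6·0 + 0·(-18) = -24.
So p(s) = det(sI - A) = s^3 + 9s^2 + 26s + 24.
Rational-root test: any integer root divides 24. Testing small divisors, s = -2 works: p(-2) = -8 + 36 + (-52) + 24 = 0, so (s + 2) is a factor.
Dividing, p(s) = (s + 2)(s^2 + 7s + 12).
Factor s^2 + 7s + 12: two numbers with sum -7 and product 12 are -3 and -4, so s^2 + 7s + 12 = (s + 3)(s + 4).
Hence p(s) = (s + 2) (s + 3) (s + 4), with roots -4, -3, -2.
The eigenvalues -4, -3, -2 are distinct and real, so A is diagonalisable and x(t) = e^{At} x(0) = V diag(e^{λ_i t}) V^{-1} x(0), where the columns of V are the eigenvectors.
λ = -4: A - (-4)I = [[2, 6, 0], [0, 1, 0], [-6, -17, 0]]. v must be orthogonal to every row; (row 1) × (row 2) = [0, 0, 2], so take v_1 = [0, 0, 1]^T.
λ = -3: A - (-3)I = [[1, 6, 0], [0, 0, 0], [-6, -17, -1]]. v must be orthogonal to every row; (row 1) × (row 3) = [-6, 1, 19], so take v_2 = [-6, 1, 19]^T.
λ = -2: A - (-2)I = [[0, 6, 0], [0, -1, 0], [-6, -17, -2]]. v must be orthogonal to every row; (row 1) × (row 3) = [-12, 0, 36], so take v_3 = [1, 0, -3]^T.
V = [v_1 v_2 v_3] = [[0, -6, 1], [0, 1, 0], [1, 19, -3]] has det V = -1, so V^{-1} = adj(V)/det V = [[3, -1, 1], [0, 1, 0], [1, 6, 0]].
Modal coordinates z(0) = V^{-1} x(0): 3·0 + (-1)·2 + 1·1 = -1; 0·0 + 1·2 + 0·1 = 2; 1·0 + 6·2 + 0·1 = 12; so z(0) = [-1, 2, 12]^T.
x_2(t) = Σ_i (v_i)_2 · z_i(0) · e^{λ_i t} (row 2 of V times the modal terms).
x_2(1.2) = 0·(-1)·e^{-4·1.2} + 1·2·e^{-3·1.2} + 0·12·e^{-2·1.2} = 0·0.008230 + 2·0.027324 + 0·0.090718 = 0.0546.

0.0546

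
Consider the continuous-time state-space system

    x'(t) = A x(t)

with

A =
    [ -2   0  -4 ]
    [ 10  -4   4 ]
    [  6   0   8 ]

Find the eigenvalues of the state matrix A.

-4, 2, 4

det(sI - A) = s^3 - (tr A)s^2 + (M11 + M22 + M33)s - det A, where Mii is the 2×2 principal minor of A obtained by deleting row i and column i.
tr A = (-2) + (-4) + 8 = 2; M11 = (-4)·8 - 4·0 = -32 - 0 = -32; M22 = (-2)·8 - (-4)·6 = -16 - (-24) = 8; M33 = (-2)·(-4) - 0·10 = 8 - 0 = 8; sum of minors = -16.
det A = (-2)·((-4)·8 - 4·0) - 0·(10·8 - 4·6) + (-4)·(10·0 - (-4)·6) = (-2)·(-32) - 0·56 + (-4)·24 = -32.
So p(s) = det(sI - A) = s^3 - 2s^2 - 16s + 32.
Rational-root test: any integer root divides 32. Testing small divisors, s = 2 works: p(2) = 8 + (-8) + (-32) + 32 = 0, so (s - 2) is a factor.
Dividing, p(s) = (s - 2)(s^2 - 16).
Factor s^2 - 16: two numbers with sum 0 and product -16 are 4 and -4, so s^2 - 16 = (s - 4)(s + 4).
Hence p(s) = (s - 4) (s - 2) (s + 4), with roots -4, 2, 4.
At least one eigenvalue has non-negative real part, so the system is not asymptotically stable.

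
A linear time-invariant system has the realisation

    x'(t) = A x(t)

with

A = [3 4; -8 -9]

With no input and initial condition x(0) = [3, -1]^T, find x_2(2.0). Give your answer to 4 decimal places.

-0.6765

det(sI - A) = s^2 - (tr A)s + det A, with tr A = 3 + (-9) = -6 and det A = 3·(-9) - 4·(-8) = -27 - (-32) = 5.
So p(s) = det(sI - A) = s^2 + 6s + 5.
Factor s^2 + 6s + 5: two numbers with sum -6 and product 5 are -1 and -5, so s^2 + 6s + 5 = (s + 1)(s + 5).
Hence p(s) = (s + 1) (s + 5), with roots -5, -1.
The eigenvalues -5, -1 are distinct and real, so A is diagonalisable and x(t) = e^{At} x(0) = V diag(e^{λ_i t}) V^{-1} x(0), where the columns of V are the eigenvectors.
λ = -5: A - (-5)I = [[8, 4], [-8, -4]]. Row 1 gives 8·v1 + 4·v2 = 0, so take v_1 = [1, -2]^T.
λ = -1: A - (-1)I = [[4, 4], [-8, -8]]. Row 1 gives 4·v1 + 4·v2 = 0, so take v_2 = [1, -1]^T.
V = [v_1 v_2] = [[1, 1], [-2, -1]] has det V = 1, so V^{-1} = adj(V)/det V = [[-1, -1], [2, 1]].
Modal coordinates z(0) = V^{-1} x(0): (-1)·3 + (-1)·(-1) = -2; 2·3 + 1·(-1) = 5; so z(0) = [-2, 5]^T.
x_2(t) = Σ_i (v_i)_2 · z_i(0) · e^{λ_i t} (row 2 of V times the modal terms).
x_2(2.0) = (-2)·(-2)·e^{-5·2.0} + (-1)·5·e^{-1·2.0} = 4·0.000045 + (-5)·0.135335 = -0.6765.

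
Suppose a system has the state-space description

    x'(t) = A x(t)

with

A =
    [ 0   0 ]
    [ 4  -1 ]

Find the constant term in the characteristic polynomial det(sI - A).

0

For a 2×2 matrix, det(sI - A) = s^2 - (tr A)s + det A.
tr A = -1, det A = 0.
So p(s) = s^2 + s.
The constant term is 0.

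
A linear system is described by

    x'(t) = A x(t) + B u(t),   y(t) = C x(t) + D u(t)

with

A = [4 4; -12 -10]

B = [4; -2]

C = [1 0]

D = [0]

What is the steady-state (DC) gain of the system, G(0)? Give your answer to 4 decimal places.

4.0000

G(0) = C(-A)^{-1}B + D = -C A^{-1} B + D.
det A = 8, so A^{-1} = (1/8)·adj(A) = [[-5/4, -1/2], [3/2, 1/2]]
A^{-1} B = [-4, 5]^T
C A^{-1} B = -4
G(0) = D - C A^{-1} B = 0 - (-4) = 4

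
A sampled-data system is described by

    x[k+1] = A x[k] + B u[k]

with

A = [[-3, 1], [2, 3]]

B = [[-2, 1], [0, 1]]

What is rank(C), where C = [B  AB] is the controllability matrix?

2

AB = [[6, -2], [-4, 5]]
Controllability matrix C = [B  AB] = [[-2, 1, 6, -2], [0, 1, -4, 5]]
Take the 2×2 submatrix of C formed by columns 1, 2: [[-2, 1], [0, 1]]. Its determinant is (-2)·1 - 1·0 = -2 - 0 = -2 ≠ 0.
So rank(C) ≥ 2; since C has 2 rows, rank(C) = 2.
rank(C) = 2 = n, so the pair (A, B) is completely controllable.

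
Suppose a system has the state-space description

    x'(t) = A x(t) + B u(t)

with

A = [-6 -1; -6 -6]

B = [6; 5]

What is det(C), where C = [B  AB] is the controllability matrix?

-191

AB = [[-41], [-66]]
Controllability matrix C = [B  AB] = [[6, -41], [5, -66]]
det(C) = 6·(-66) - (-41)·5 = -396 - (-205) = -191
Since det(C) ≠ 0, rank(C) = 2 and the system is completely controllable.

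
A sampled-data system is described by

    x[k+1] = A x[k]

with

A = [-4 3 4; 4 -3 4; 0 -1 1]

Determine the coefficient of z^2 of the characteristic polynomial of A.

Expand det(zI - A) for the 3×3 matrix.
p(z) = z^3 + 6z^2 - 3z + 32.
(Check: constant term = det(-A) = (-1)^3 det A = 32; coefficient of z^2 = -tr A = 6.)
The coefficient of z^2 is 6.

6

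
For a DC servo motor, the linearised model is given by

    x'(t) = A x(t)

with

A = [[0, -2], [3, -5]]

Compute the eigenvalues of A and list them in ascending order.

det(sI - A) = s^2 - (tr A)s + det A, with tr A = 0 + (-5) = -5 and det A = 0·(-5) - (-2)·3 = 0 - (-6) = 6.
So p(s) = det(sI - A) = s^2 + 5s + 6.
Factor s^2 + 5s + 6: two numbers with sum -5 and product 6 are -2 and -3, so s^2 + 5s + 6 = (s + 2)(s + 3).
Hence p(s) = (s + 2) (s + 3), with roots -3, -2.
All eigenvalues have negative real part, so the system is asymptotically stable.

-3, -2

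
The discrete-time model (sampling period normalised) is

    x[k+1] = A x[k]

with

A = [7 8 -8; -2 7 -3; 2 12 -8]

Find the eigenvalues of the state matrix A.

-1, 3, 4

det(zI - A) = z^3 - (tr A)z^2 + (M11 + M22 + M33)z - det A, where Mii is the 2×2 principal minor of A obtained by deleting row i and column i.
tr A = 7 + 7 + (-8) = 6; M11 = 7·(-8) - (-3)·12 = -56 - (-36) = -20; M22 = 7·(-8) - (-8)·2 = -56 - (-16) = -40; M33 = 7·7 - 8·(-2) = 49 - (-16) = 65; sum of minors = 5.
det A = 7·(7·(-8) - (-3)·12) - 8·((-2)·(-8) - (-3)·2) + (-8)·((-2)·12 - 7·2) = 7·(-20) - 8·22 + (-8)·(-38) = -12.
So p(z) = det(zI - A) = z^3 - 6z^2 + 5z + 12.
Rational-root test: any integer root divides 12. Testing small divisors, z = -1 works: p(-1) = -1 + (-6) + (-5) + 12 = 0, so (z + 1) is a factor.
Dividing, p(z) = (z + 1)(z^2 - 7z + 12).
Factor z^2 - 7z + 12: two numbers with sum 7 and product 12 are 4 and 3, so z^2 - 7z + 12 = (z - 4)(z - 3).
Hence p(z) = (z - 4) (z - 3) (z + 1), with roots -1, 3, 4.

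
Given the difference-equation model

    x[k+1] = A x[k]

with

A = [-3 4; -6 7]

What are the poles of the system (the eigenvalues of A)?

det(zI - A) = z^2 - (tr A)z + det A, with tr A = (-3) + 7 = 4 and det A = (-3)·7 - 4·(-6) = -21 - (-24) = 3.
So p(z) = det(zI - A) = z^2 - 4z + 3.
Factor z^2 - 4z + 3: two numbers with sum 4 and product 3 are 3 and 1, so z^2 - 4z + 3 = (z - 3)(z - 1).
Hence p(z) = (z - 3) (z - 1), with roots 1, 3.

1, 3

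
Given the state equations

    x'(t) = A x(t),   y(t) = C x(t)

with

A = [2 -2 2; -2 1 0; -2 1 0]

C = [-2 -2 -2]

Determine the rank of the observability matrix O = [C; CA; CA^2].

3

CA = [[4, 0, -4]]
CA^2 = [[16, -12, 8]]
Observability matrix O = [C; CA; CA^2] = [[-2, -2, -2], [4, 0, -4], [16, -12, 8]]
det(O) = (-2)·(0·8 - (-4)·(-12)) - (-2)·(4·8 - (-4)·16) + (-2)·(4·(-12) - 0·16) = (-2)·(-48) - (-2)·96 + (-2)·(-48) = 384 ≠ 0, so rank(O) = 3.
rank(O) = 3 = n, so the pair (A, C) is completely observable.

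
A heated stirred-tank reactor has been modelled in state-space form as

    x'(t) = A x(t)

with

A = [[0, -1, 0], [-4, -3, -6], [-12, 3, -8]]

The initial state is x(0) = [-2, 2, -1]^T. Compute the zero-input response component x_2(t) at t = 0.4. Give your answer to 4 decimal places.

det(sI - A) = s^3 - (tr A)s^2 + (M11 + M22 + M33)s - det A, where Mii is the 2×2 principal minor of A obtained by deleting row i and column i.
tr A = 0 + (-3) + (-8) = -11; M11 = (-3)·(-8) - (-6)·3 = 24 - (-18) = 42; M22 = 0·(-8) - 0·(-12) = 0 - 0 = 0; M33 = 0·(-3) - (-1)·(-4) = 0 - 4 = -4; sum of minors = 38.
det A = 0·((-3)·(-8) - (-6)·3) - (-1)·((-4)·(-8) - (-6)·(-12)) + 0·((-4)·3 - (-3)·(-12)) = 0·42 - (-1)·(-40) + 0·(-48) = -40.
So p(s) = det(sI - A) = s^3 + 11s^2 + 38s + 40.
Rational-root test: any integer root divides 40. Testing small divisors, s = -2 works: p(-2) = -8 + 44 + (-76) + 40 = 0, so (s + 2) is a factor.
Dividing, p(s) = (s + 2)(s^2 + 9s + 20).
Factor s^2 + 9s + 20: two numbers with sum -9 and product 20 are -4 and -5, so s^2 + 9s + 20 = (s + 4)(s + 5).
Hence p(s) = (s + 2) (s + 4) (s + 5), with roots -5, -4, -2.
The eigenvalues -5, -4, -2 are distinct and real, so A is diagonalisable and x(t) = e^{At} x(0) = V diag(e^{λ_i t}) V^{-1} x(0), where the columns of V are the eigenvectors.
λ = -5: A - (-5)I = [[5, -1, 0], [-4, 2, -6], [-12, 3, -3]]. v must be orthogonal to every row; (row 1) × (row 2) = [6, 30, 6], so take v_1 = [1, 5, 1]^T.
λ = -4: A - (-4)I = [[4, -1, 0], [-4, 1, -6], [-12, 3, -4]]. v must be orthogonal to every row; (row 1) × (row 2) = [6, 24, 0], so take v_2 = [1, 4, 0]^T.
λ = -2: A - (-2)I = [[2, -1, 0], [-4, -1, -6], [-12, 3, -6]]. v must be orthogonal to every row; (row 1) × (row 2) = [6, 12, -6], so take v_3 = [1, 2, -1]^T.
V = [v_1 v_2 v_3] = [[1, 1, 1], [5, 4, 2], [1, 0, -1]] has det V = -1, so V^{-1} = adj(V)/det V = [[4, -1, 2], [-7, 2, -3], [4, -1, 1]].
Modal coordinates z(0) = V^{-1} x(0): 4·(-2) + (-1)·2 + 2·(-1) = -12; (-7)·(-2) + 2·2 + (-3)·(-1) = 21; 4·(-2) + (-1)·2 + 1·(-1) = -11; so z(0) = [-12, 21, -11]^T.
x_2(t) = Σ_i (v_i)_2 · z_i(0) · e^{λ_i t} (row 2 of V times the modal terms).
x_2(0.4) = 5·(-12)·e^{-5·0.4} + 4·21·e^{-4·0.4} + 2·(-11)·e^{-2·0.4} = (-60)·0.135335 + 84·0.201897 + (-22)·0.449329 = -1.0460.

-1.0460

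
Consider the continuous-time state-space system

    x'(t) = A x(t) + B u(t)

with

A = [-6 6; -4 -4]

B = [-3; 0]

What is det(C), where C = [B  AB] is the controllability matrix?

-36

AB = [[18], [12]]
Controllability matrix C = [B  AB] = [[-3, 18], [0, 12]]
det(C) = (-3)·12 - 18·0 = -36 - 0 = -36
Since det(C) ≠ 0, rank(C) = 2 and the system is completely controllable.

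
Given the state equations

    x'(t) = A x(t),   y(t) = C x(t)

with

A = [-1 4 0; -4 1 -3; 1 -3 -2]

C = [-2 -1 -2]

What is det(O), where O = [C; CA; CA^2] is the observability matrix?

CA = [[4, -3, 7]]
CA^2 = [[15, -8, -5]]
Observability matrix O = [C; CA; CA^2] = [[-2, -1, -2], [4, -3, 7], [15, -8, -5]]
Expanding along the first row, det(O) = (-2)·((-3)·(-5) - 7·(-8)) - (-1)·(4·(-5) - 7·15) + (-2)·(4·(-8) - (-3)·15) = (-2)·71 - (-1)·(-125) + (-2)·13 = -293
Since det(O) ≠ 0, rank(O) = 3 and the system is completely observable.

-293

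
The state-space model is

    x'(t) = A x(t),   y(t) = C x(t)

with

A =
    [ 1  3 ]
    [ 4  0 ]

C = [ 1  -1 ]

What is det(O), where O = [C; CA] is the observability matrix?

CA = [[-3, 3]]
Observability matrix O = [C; CA] = [[1, -1], [-3, 3]]
det(O) = 1·3 - (-1)·(-3) = 3 - 3 = 0
Since det(O) = 0, rank(O) < 2 and the system is not completely observable.

0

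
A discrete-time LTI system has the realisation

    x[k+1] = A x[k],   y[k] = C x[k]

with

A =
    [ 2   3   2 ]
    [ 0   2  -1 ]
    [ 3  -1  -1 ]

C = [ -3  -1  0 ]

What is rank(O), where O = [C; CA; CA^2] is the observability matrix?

3

CA = [[-6, -11, -5]]
CA^2 = [[-27, -35, 4]]
Observability matrix O = [C; CA; CA^2] = [[-3, -1, 0], [-6, -11, -5], [-27, -35, 4]]
det(O) = (-3)·((-11)·4 - (-5)·(-35)) - (-1)·((-6)·4 - (-5)·(-27)) + 0·((-6)·(-35) - (-11)·(-27)) = (-3)·(-219) - (-1)·(-159) + 0·(-87) = 498 ≠ 0, so rank(O) = 3.
rank(O) = 3 = n, so the pair (A, C) is completely observable.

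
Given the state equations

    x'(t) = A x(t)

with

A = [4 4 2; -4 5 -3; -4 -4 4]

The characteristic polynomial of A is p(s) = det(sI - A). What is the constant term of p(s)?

-216

Expand det(sI - A) for the 3×3 matrix.
p(s) = s^3 - 13s^2 + 68s - 216.
(Check: constant term = det(-A) = (-1)^3 det A = -216; coefficient of s^2 = -tr A = -13.)
The constant term is -216.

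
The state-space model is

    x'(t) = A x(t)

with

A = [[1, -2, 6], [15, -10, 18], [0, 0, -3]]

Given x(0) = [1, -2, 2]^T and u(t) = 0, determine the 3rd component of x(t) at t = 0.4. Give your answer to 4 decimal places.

det(sI - A) = s^3 - (tr A)s^2 + (M11 + M22 + M33)s - det A, where Mii is the 2×2 principal minor of A obtained by deleting row i and column i.
tr A = 1 + (-10) + (-3) = -12; M11 = (-10)·(-3) - 18·0 = 30 - 0 = 30; M22 = 1·(-3) - 6·0 = -3 - 0 = -3; M33 = 1·(-10) - (-2)·15 = -10 - (-30) = 20; sum of minors = 47.
det A = 1·((-10)·(-3) - 18·0) - (-2)·(15·(-3) - 18·0) + 6·(15·0 - (-10)·0) = 1·30 - (-2)·(-45) + 6·0 = -60.
So p(s) = det(sI - A) = s^3 + 12s^2 + 47s + 60.
Rational-root test: any integer root divides 60. Testing small divisors, s = -3 works: p(-3) = -27 + 108 + (-141) + 60 = 0, so (s + 3) is a factor.
Dividing, p(s) = (s + 3)(s^2 + 9s + 20).
Factor s^2 + 9s + 20: two numbers with sum -9 and product 20 are -4 and -5, so s^2 + 9s + 20 = (s + 4)(s + 5).
Hence p(s) = (s + 3) (s + 4) (s + 5), with roots -5, -4, -3.
The eigenvalues -5, -4, -3 are distinct and real, so A is diagonalisable and x(t) = e^{At} x(0) = V diag(e^{λ_i t}) V^{-1} x(0), where the columns of V are the eigenvectors.
λ = -5: A - (-5)I = [[6, -2, 6], [15, -5, 18], [0, 0, 2]]. v must be orthogonal to every row; (row 1) × (row 2) = [-6, -18, 0], so take v_1 = [1, 3, 0]^T.
λ = -4: A - (-4)I = [[5, -2, 6], [15, -6, 18], [0, 0, 1]]. v must be orthogonal to every row; (row 1) × (row 3) = [-2, -5, 0], so take v_2 = [2, 5, 0]^T.
λ = -3: A - (-3)I = [[4, -2, 6], [15, -7, 18], [0, 0, 0]]. v must be orthogonal to every row; (row 1) × (row 2) = [6, 18, 2], so take v_3 = [3, 9, 1]^T.
V = [v_1 v_2 v_3] = [[1, 2, 3], [3, 5, 9], [0, 0, 1]] has det V = -1, so V^{-1} = adj(V)/det V = [[-5, 2, -3], [3, -1, 0], [0, 0, 1]].
Modal coordinates z(0) = V^{-1} x(0): (-5)·1 + 2·(-2) + (-3)·2 = -15; 3·1 + (-1)·(-2) + 0·2 = 5; 0·1 + 0·(-2) + 1·2 = 2; so z(0) = [-15, 5, 2]^T.
x_3(t) = Σ_i (v_i)_3 · z_i(0) · e^{λ_i t} (row 3 of V times the modal terms).
x_3(0.4) = 0·(-15)·e^{-5·0.4} + 0·5·e^{-4·0.4} + 1·2·e^{-3·0.4} = 0·0.135335 + 0·0.201897 + 2·0.301194 = 0.6024.

0.6024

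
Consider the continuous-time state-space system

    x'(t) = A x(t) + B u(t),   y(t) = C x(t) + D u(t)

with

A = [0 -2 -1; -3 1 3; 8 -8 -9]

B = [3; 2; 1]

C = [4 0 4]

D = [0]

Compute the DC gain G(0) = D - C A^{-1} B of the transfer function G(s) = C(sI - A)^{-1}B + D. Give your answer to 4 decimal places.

12.0000

G(0) = C(-A)^{-1}B + D = -C A^{-1} B + D.
det A = -10, so A^{-1} = (1/-10)·adj(A) = [[-3/2, 1, 1/2], [3/10, -4/5, -3/10], [-8/5, 8/5, 3/5]]
A^{-1} B = [-2, -1, -1]^T
C A^{-1} B = -12
G(0) = D - C A^{-1} B = 0 - (-12) = 12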